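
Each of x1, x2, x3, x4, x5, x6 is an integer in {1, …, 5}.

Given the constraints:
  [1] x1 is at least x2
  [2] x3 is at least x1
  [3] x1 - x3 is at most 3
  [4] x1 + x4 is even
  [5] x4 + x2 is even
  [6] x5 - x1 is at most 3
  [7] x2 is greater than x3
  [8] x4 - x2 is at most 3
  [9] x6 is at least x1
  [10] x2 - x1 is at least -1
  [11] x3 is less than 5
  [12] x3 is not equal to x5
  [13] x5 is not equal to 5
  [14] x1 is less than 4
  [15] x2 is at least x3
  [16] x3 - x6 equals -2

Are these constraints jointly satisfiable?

Unsatisfiable

Constraints 1, 2, and 7 give x2 ≤ x1, x1 ≤ x3, x3 < x2. Chaining: x2 ≤ x1 ≤ x3 < x2, which forces x2 < x2 — impossible.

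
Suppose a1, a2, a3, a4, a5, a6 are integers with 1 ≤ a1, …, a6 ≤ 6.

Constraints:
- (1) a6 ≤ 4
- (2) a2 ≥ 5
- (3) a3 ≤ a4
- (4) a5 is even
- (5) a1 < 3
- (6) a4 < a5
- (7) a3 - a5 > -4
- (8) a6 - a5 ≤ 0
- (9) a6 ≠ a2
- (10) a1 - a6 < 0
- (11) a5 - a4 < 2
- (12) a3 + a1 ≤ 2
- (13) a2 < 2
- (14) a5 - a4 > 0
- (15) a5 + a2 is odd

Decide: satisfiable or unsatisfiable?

From constraint 2: a2 ≥ 5. From constraint 13: a2 ≤ 1. But 1 < 5, so no value of a2 works.

Unsatisfiable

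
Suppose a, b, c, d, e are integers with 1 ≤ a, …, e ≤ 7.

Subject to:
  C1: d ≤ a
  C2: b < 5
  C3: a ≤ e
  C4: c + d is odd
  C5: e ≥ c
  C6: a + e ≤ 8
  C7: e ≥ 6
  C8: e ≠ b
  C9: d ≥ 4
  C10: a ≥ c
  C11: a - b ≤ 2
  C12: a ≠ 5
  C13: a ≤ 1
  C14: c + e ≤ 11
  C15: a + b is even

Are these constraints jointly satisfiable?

From constraints 1 and 9: a ≥ d and d ≥ 4, so a ≥ 4. From constraint 13: a ≤ 1. But 1 < 4, so no value of a works.

Unsatisfiable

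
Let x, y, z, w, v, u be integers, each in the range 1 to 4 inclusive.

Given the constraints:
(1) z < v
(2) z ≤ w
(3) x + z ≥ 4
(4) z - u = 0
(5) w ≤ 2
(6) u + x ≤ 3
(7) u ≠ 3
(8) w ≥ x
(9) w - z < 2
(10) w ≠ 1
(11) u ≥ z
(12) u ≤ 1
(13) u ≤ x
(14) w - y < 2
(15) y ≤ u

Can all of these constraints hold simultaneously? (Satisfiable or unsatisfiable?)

From constraints 5 and 8: x ≤ w ≤ 2. From constraints 11 and 12: z ≤ u ≤ 1. Hence x + z ≤ 3. But constraint 3 requires x + z ≥ 4, and 4 > 3. Contradiction.

Unsatisfiable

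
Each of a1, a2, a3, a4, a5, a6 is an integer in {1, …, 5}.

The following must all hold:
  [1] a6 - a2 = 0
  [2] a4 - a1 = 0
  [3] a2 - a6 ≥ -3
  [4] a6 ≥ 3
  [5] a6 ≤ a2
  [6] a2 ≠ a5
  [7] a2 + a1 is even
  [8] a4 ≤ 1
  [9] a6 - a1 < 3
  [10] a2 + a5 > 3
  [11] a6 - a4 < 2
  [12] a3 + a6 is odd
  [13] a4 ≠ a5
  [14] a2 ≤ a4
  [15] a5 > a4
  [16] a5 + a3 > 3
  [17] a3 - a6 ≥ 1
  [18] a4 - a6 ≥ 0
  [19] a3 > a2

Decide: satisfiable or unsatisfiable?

Unsatisfiable

From constraints 4 and 5: a2 ≥ a6 and a6 ≥ 3, so a2 ≥ 3. From constraints 8 and 14: a2 ≤ a4 and a4 ≤ 1, so a2 ≤ 1. But 1 < 3, so no value of a2 works.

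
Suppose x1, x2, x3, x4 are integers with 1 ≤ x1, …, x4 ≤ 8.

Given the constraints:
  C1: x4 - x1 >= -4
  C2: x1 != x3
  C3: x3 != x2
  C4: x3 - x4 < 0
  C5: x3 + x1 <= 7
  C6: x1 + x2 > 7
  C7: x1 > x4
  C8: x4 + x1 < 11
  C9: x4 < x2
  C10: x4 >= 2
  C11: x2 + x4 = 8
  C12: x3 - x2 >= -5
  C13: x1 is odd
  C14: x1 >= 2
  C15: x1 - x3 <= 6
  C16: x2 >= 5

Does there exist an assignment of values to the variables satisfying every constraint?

Satisfiable

One satisfying assignment is x1 = 5, x2 = 5, x3 = 2, x4 = 3.
For the less obvious constraints — constraint 1: x4 - x1 = -2; constraint 4: x3 - x4 = -1; constraint 5: x3 + x1 = 7 — and the others hold by inspection.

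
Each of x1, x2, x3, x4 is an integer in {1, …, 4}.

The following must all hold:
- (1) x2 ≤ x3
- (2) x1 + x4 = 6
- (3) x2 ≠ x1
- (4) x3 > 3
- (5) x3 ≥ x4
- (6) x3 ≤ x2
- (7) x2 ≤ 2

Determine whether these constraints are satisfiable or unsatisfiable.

From constraint 4: x3 ≥ 4. From constraints 6 and 7: x3 ≤ x2 and x2 ≤ 2, so x3 ≤ 2. But 2 < 4, so no value of x3 works.

Unsatisfiable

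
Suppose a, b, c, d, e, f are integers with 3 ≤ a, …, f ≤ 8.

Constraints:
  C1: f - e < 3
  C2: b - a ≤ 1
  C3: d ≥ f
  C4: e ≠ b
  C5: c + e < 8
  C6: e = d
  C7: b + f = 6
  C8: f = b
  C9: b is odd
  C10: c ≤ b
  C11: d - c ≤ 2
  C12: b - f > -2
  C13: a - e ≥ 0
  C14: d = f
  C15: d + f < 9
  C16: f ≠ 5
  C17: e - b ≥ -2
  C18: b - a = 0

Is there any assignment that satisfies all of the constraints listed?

From constraints 6, 8, and 14, e = d = f = b, so e = b. But constraint 4 says e ≠ b. Contradiction.

Unsatisfiable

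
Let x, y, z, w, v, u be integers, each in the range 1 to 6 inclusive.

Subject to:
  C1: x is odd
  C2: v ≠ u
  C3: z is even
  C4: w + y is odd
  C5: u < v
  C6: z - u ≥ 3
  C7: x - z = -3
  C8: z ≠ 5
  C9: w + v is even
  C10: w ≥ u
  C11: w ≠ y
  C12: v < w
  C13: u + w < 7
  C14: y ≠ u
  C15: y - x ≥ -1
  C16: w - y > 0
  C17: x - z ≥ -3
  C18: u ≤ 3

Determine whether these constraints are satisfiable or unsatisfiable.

Satisfiable

One satisfying assignment is x = 3, y = 3, z = 6, w = 4, v = 2, u = 1.
For the less obvious constraints — constraint 6: z - u = 5; constraint 7: x - z = -3; constraint 13: u + w = 5 — and the others hold by inspection.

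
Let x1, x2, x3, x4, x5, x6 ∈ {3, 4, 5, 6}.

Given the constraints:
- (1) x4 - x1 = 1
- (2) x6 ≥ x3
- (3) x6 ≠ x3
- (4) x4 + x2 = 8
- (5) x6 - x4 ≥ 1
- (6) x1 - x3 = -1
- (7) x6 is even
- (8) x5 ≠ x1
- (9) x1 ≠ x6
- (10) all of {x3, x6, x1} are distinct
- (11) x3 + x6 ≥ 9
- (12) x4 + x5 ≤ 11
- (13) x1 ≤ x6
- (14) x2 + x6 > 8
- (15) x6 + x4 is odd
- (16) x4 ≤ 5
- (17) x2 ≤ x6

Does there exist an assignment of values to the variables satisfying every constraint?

Setting (x1, x2, x3, x4, x5, x6) = (4, 3, 5, 5, 3, 6) satisfies everything: constraint 1: x4 - x1 = 1; constraint 4: x4 + x2 = 8; constraint 5: x6 - x4 = 1, and the others follow.

Satisfiable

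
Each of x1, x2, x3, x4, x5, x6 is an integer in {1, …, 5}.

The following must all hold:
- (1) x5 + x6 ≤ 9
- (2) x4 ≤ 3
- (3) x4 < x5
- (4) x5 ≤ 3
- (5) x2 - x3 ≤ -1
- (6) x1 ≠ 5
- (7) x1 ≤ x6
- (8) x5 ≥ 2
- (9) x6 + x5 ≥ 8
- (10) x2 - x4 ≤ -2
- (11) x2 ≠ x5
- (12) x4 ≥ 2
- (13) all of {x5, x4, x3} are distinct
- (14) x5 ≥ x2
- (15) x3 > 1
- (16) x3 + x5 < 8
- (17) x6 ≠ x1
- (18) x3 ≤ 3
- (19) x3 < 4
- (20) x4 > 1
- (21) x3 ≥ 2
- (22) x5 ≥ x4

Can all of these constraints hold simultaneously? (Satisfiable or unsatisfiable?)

Constraints 2, 4, 8, 12, 18, and 21 confine each of x5, x4, x3 to the 2 values {2, 3}.
Constraint 13 requires all 3 of them to be distinct, but only 2 values are available — impossible by the pigeonhole principle.

Unsatisfiable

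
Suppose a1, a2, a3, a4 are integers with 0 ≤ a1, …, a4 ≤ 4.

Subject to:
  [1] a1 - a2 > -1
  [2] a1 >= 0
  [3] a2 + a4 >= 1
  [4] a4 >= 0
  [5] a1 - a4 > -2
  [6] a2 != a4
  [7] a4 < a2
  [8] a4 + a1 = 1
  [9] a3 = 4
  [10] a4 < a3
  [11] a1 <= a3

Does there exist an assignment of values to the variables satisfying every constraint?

Satisfiable

Take a1 = 1, a2 = 1, a3 = 4, a4 = 0. Then constraint 1: a1 - a2 = 0; constraint 3: a2 + a4 = 1; constraint 5: a1 - a4 = 1, and every other listed constraint is also met.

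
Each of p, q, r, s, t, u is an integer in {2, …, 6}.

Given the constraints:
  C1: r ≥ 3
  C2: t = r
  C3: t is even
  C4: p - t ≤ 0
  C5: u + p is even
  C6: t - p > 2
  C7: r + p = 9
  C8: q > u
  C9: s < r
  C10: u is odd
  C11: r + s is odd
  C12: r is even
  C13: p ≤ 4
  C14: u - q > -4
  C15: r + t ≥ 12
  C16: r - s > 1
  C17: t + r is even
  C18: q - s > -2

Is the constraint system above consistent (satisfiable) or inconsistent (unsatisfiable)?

Satisfiable

Try p = 3, q = 4, r = 6, s = 3, t = 6, u = 3.
Check constraint 4: p - t = -3; constraint 6: t - p = 3; constraint 7: r + p = 9. The remaining constraints are straightforward to verify.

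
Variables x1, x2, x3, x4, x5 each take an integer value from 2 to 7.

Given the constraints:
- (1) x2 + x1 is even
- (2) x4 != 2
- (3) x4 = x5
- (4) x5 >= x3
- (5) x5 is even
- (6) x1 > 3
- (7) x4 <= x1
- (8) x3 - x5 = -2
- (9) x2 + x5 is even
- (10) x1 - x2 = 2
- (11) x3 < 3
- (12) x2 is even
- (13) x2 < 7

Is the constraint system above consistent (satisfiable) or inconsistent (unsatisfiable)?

One satisfying assignment is x1 = 4, x2 = 2, x3 = 2, x4 = 4, x5 = 4.
For the less obvious constraints — constraint 1: x2 + x1 = 6 is even; constraint 8: x3 - x5 = -2; constraint 10: x1 - x2 = 2 — and the others hold by inspection.

Satisfiable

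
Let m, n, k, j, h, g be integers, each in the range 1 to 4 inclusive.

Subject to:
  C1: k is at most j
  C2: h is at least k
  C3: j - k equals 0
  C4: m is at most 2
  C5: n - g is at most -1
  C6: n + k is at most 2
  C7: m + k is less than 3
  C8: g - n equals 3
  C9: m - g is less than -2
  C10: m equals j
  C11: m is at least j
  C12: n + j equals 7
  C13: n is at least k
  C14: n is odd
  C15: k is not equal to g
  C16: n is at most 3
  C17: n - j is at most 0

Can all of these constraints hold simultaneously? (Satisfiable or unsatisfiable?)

From constraint 16: n ≤ 3. From constraints 4 and 11: j ≤ m ≤ 2. Hence n + j ≤ 5. But constraint 12 requires n + j = 7, and 7 > 5. Contradiction.

Unsatisfiable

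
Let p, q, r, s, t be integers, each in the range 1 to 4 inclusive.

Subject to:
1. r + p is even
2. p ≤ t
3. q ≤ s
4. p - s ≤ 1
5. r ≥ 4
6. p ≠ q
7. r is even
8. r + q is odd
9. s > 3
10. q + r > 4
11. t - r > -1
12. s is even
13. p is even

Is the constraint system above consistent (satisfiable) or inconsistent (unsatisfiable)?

One satisfying assignment is p = 4, q = 1, r = 4, s = 4, t = 4.
For the less obvious constraints — constraint 4: p - s = 0; constraint 10: q + r = 5; constraint 11: t - r = 0 — and the others hold by inspection.

Satisfiable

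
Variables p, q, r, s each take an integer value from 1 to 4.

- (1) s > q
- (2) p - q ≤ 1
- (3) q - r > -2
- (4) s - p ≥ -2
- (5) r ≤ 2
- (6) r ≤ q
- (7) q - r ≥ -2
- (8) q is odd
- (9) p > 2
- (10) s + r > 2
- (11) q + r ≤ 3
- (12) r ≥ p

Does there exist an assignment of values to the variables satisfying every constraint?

Unsatisfiable

From constraint 9: p ≥ 3. From constraints 5 and 12: p ≤ r and r ≤ 2, so p ≤ 2. But 2 < 3, so no value of p works.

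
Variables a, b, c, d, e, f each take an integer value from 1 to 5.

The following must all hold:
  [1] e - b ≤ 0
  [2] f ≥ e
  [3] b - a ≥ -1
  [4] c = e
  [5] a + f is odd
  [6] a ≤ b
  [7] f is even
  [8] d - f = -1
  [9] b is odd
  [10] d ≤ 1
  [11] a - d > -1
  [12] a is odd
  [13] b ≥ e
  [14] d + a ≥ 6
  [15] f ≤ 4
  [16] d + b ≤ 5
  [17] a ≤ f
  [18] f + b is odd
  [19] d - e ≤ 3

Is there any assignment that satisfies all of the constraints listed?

From constraint 10: d ≤ 1. From constraints 15 and 17: a ≤ f ≤ 4. Hence d + a ≤ 5. But constraint 14 requires d + a ≥ 6, and 6 > 5. Contradiction.

Unsatisfiable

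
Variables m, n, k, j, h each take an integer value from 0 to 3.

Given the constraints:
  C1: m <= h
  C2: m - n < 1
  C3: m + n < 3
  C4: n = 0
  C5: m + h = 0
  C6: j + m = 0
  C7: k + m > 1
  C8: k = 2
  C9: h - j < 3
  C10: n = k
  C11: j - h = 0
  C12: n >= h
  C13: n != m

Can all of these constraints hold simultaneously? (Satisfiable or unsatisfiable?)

Constraint 4 fixes n = 0 and constraint 8 fixes k = 2, but constraint 10 requires n = k. Since 0 ≠ 2, contradiction.

Unsatisfiable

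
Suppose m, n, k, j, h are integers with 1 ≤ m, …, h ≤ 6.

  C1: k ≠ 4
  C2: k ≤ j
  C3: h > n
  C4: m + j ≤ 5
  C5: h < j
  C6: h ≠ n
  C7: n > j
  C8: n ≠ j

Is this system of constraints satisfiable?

Unsatisfiable

Constraints 3, 5, and 7 give j < n, n < h, h < j. Chaining: j < n < h < j, which forces j < j — impossible.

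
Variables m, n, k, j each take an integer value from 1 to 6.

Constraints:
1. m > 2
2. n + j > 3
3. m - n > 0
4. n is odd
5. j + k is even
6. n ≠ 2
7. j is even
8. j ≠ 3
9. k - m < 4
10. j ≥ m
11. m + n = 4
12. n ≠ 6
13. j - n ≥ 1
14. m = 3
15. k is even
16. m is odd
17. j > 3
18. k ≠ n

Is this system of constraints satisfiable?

Satisfiable

Take m = 3, n = 1, k = 6, j = 4. Then constraint 2: n + j = 5; constraint 3: m - n = 2, and every other listed constraint is also met.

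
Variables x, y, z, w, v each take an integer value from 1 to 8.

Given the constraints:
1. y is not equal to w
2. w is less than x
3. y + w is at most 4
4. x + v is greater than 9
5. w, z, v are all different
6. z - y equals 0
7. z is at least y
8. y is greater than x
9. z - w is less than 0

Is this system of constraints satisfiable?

Unsatisfiable

Constraints 2, 7, 8, and 9 give x < y, y ≤ z, z < w, w < x. Chaining: x < y ≤ z < w < x, which forces x < x — impossible.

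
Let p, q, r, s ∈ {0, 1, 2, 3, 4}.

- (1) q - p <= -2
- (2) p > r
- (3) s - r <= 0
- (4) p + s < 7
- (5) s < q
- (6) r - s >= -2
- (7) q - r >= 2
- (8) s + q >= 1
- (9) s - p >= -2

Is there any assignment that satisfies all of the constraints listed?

Constraints 1, 3, 7, and 9 give s − p ≥ -2, p − q ≥ 2, q − r ≥ 2, r − s ≥ 0.
Adding all 4 inequalities: the left sides telescope to 0, and the right sides sum to (-2) + 2 + 2 + 0 = 2. So 0 ≥ 2, which is false.

Unsatisfiable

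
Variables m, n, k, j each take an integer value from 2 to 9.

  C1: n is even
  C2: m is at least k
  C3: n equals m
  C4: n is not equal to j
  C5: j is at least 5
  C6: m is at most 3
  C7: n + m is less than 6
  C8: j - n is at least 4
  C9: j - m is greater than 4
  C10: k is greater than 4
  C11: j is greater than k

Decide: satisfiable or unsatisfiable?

From constraint 10: k ≥ 5. From constraints 2 and 6: k ≤ m and m ≤ 3, so k ≤ 3. But 3 < 5, so no value of k works.

Unsatisfiable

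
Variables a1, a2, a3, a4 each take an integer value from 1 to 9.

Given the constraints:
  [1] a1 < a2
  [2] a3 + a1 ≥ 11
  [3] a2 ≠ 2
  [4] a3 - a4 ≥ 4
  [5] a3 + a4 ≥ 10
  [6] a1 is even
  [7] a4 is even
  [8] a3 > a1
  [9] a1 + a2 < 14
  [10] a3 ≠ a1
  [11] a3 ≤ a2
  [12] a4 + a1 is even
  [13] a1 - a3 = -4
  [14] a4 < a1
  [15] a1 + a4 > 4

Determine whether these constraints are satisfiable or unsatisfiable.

One satisfying assignment is a1 = 4, a2 = 8, a3 = 8, a4 = 2.
For the less obvious constraints — constraint 2: a3 + a1 = 12; constraint 4: a3 - a4 = 6 — and the others hold by inspection.

Satisfiable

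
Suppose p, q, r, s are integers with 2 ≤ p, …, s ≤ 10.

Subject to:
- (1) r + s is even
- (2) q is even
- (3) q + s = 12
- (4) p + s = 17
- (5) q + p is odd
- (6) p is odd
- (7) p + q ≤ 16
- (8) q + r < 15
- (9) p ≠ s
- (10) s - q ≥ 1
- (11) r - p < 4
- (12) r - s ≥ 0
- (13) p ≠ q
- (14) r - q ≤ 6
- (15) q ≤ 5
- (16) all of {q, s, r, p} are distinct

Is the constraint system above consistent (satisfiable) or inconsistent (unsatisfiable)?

Satisfiable

The assignment p = 9, q = 4, r = 10, s = 8 works:
  constraint 3 holds since q + s = 12.
  constraint 4 holds since p + s = 17.
The rest check out directly.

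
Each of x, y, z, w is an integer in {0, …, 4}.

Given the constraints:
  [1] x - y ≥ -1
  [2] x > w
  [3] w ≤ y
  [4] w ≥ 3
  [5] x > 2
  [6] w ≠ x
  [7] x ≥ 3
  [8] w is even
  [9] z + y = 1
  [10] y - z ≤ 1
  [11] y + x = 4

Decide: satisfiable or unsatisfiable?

From constraints 3 and 4: y ≥ w ≥ 3. From constraint 7: x ≥ 3. Hence y + x ≥ 6. But constraint 11 requires y + x = 4, and 4 < 6. Contradiction.

Unsatisfiable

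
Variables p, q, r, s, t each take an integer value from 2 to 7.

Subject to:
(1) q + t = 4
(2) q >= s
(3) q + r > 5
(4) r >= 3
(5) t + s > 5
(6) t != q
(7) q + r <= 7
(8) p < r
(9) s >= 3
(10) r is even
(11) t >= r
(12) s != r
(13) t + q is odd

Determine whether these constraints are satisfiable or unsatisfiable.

Unsatisfiable

From constraints 2 and 9: q ≥ s ≥ 3. From constraints 4 and 11: t ≥ r ≥ 3. Hence q + t ≥ 6. But constraint 1 requires q + t = 4, and 4 < 6. Contradiction.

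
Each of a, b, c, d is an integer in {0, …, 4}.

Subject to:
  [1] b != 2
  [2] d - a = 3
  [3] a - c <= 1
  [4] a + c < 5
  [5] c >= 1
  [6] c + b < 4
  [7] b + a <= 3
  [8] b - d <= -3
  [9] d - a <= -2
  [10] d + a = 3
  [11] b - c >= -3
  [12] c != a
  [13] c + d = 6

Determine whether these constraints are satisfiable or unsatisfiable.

Constraints 3, 8, 9, and 11 give d − b ≥ 3, b − c ≥ -3, c − a ≥ -1, a − d ≥ 2.
Adding all 4 inequalities: the left sides telescope to 0, and the right sides sum to 3 + (-3) + (-1) + 2 = 1. So 0 ≥ 1, which is false.

Unsatisfiable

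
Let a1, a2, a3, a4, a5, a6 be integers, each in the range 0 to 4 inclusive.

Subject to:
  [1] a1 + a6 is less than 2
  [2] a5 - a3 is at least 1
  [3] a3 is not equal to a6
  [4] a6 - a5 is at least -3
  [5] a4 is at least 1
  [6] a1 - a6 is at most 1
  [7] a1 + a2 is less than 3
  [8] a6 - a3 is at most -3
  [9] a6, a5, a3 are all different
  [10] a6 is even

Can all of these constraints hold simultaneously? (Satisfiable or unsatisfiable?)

Unsatisfiable

Constraints 2, 4, and 8 give a3 − a6 ≥ 3, a6 − a5 ≥ -3, a5 − a3 ≥ 1.
Adding all 3 inequalities: the left sides telescope to 0, and the right sides sum to 3 + (-3) + 1 = 1. So 0 ≥ 1, which is false.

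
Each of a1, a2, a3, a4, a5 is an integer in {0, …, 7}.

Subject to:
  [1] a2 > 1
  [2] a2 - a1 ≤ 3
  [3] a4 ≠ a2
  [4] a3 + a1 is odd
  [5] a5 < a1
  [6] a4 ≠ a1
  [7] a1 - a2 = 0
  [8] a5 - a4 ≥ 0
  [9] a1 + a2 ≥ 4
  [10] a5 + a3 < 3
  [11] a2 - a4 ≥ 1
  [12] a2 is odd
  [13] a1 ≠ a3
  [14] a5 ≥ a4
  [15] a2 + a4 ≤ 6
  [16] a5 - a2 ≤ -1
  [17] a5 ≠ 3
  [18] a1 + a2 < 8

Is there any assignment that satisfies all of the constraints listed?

Satisfiable

One satisfying assignment is a1 = 3, a2 = 3, a3 = 0, a4 = 0, a5 = 0.
For the less obvious constraints — constraint 2: a2 - a1 = 0; constraint 7: a1 - a2 = 0; constraint 8: a5 - a4 = 0 — and the others hold by inspection.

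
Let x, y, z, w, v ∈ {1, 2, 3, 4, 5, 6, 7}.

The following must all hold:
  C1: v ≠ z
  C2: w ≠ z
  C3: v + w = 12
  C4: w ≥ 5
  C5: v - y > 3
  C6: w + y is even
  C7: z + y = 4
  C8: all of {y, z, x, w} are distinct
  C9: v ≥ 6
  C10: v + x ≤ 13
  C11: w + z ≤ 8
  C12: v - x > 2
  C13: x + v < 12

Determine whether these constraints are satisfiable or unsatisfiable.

Satisfiable

The assignment x = 4, y = 3, z = 1, w = 5, v = 7 works:
  constraint 3 holds since v + w = 12.
  constraint 5 holds since v - y = 4.
  constraint 7 holds since z + y = 4.
The rest check out directly.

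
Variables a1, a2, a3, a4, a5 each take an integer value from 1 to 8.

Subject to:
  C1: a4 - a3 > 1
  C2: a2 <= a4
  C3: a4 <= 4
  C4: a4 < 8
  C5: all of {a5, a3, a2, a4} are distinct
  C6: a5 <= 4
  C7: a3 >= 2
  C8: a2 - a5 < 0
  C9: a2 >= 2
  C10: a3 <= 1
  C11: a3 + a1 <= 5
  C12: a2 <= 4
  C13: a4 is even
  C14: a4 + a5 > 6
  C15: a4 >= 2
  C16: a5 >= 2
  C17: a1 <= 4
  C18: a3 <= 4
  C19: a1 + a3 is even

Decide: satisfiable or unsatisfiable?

Constraints 3, 6, 7, 9, 12, 15, 16, and 18 confine each of a5, a3, a2, a4 to the 3 values {2, …, 4}.
Constraint 5 requires all 4 of them to be distinct, but only 3 values are available — impossible by the pigeonhole principle.

Unsatisfiable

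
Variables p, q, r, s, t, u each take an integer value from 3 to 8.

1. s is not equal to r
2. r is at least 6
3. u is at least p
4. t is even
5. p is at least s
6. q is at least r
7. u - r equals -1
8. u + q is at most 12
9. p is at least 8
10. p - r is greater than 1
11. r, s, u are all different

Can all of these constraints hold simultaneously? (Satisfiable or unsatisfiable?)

From constraints 3 and 9: u ≥ p ≥ 8. From constraints 2 and 6: q ≥ r ≥ 6. Hence u + q ≥ 14. But constraint 8 requires u + q ≤ 12, and 12 < 14. Contradiction.

Unsatisfiable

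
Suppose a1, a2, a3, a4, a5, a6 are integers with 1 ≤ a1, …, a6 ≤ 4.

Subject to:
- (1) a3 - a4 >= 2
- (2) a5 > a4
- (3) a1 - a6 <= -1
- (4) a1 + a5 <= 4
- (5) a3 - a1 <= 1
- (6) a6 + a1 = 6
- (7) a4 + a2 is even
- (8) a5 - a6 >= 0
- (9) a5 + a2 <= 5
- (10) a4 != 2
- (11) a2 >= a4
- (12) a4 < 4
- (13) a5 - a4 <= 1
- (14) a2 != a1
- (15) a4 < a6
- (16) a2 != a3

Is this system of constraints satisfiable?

Constraints 1, 3, 5, 8, and 13 give a6 − a1 ≥ 1, a1 − a3 ≥ -1, a3 − a4 ≥ 2, a4 − a5 ≥ -1, a5 − a6 ≥ 0.
Adding all 5 inequalities: the left sides telescope to 0, and the right sides sum to 1 + (-1) + 2 + (-1) + 0 = 1. So 0 ≥ 1, which is false.

Unsatisfiable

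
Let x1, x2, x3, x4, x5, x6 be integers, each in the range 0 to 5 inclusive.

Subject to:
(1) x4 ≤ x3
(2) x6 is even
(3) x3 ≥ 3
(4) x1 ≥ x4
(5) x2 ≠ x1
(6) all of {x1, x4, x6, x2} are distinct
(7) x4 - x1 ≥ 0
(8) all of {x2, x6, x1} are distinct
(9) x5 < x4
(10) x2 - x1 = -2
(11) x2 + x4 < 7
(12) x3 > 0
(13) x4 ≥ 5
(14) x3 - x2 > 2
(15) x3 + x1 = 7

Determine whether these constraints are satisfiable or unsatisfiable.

Unsatisfiable

From constraint 3: x3 ≥ 3. From constraints 4 and 13: x1 ≥ x4 ≥ 5. Hence x3 + x1 ≥ 8. But constraint 15 requires x3 + x1 = 7, and 7 < 8. Contradiction.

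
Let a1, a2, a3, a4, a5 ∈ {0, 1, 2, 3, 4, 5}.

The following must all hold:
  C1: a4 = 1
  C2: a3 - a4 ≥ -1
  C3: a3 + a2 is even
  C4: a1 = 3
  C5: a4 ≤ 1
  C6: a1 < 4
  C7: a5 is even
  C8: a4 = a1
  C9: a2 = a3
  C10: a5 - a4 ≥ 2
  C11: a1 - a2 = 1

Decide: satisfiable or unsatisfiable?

Unsatisfiable

Constraint 1 fixes a4 = 1 and constraint 4 fixes a1 = 3, but constraint 8 requires a4 = a1. Since 1 ≠ 3, contradiction.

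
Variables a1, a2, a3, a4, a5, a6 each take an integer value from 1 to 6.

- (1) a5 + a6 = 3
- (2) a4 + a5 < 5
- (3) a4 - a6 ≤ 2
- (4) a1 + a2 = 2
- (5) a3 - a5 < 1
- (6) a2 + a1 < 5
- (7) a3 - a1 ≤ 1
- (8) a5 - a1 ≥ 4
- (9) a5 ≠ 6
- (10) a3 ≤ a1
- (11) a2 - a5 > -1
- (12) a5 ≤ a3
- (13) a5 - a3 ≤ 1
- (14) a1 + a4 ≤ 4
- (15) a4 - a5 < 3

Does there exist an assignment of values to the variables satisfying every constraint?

Constraints 7, 8, and 13 give a1 − a3 ≥ -1, a3 − a5 ≥ -1, a5 − a1 ≥ 4.
Adding all 3 inequalities: the left sides telescope to 0, and the right sides sum to (-1) + (-1) + 4 = 2. So 0 ≥ 2, which is false.

Unsatisfiable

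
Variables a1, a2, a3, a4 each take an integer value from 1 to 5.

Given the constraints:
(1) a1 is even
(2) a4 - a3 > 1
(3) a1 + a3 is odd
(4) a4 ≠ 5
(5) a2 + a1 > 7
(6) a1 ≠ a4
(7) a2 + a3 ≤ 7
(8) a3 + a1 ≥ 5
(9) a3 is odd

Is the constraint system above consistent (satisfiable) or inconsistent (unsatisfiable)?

Satisfiable

The assignment a1 = 4, a2 = 4, a3 = 1, a4 = 3 works:
  constraint 2 holds since a4 - a3 = 2.
  constraint 5 holds since a2 + a1 = 8.
  constraint 7 holds since a2 + a3 = 5.
The rest check out directly.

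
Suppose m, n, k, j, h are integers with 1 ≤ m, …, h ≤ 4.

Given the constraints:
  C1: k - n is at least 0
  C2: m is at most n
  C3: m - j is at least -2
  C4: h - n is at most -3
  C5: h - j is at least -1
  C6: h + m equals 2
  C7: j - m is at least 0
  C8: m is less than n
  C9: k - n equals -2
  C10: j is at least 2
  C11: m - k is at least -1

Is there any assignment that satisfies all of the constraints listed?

Unsatisfiable

Constraints 1, 4, 5, 7, and 11 give h − j ≥ -1, j − m ≥ 0, m − k ≥ -1, k − n ≥ 0, n − h ≥ 3.
Adding all 5 inequalities: the left sides telescope to 0, and the right sides sum to (-1) + 0 + (-1) + 0 + 3 = 1. So 0 ≥ 1, which is false.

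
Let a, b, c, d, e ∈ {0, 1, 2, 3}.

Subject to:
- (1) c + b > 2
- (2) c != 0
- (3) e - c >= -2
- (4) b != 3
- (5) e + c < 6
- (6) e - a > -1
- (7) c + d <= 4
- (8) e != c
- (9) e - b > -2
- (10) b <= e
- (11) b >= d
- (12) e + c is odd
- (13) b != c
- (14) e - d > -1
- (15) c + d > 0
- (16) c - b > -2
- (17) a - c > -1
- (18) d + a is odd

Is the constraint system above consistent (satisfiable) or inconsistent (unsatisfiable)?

Take a = 1, b = 2, c = 1, d = 2, e = 2. Then constraint 1: c + b = 3; constraint 3: e - c = 1; constraint 5: e + c = 3, and every other listed constraint is also met.

Satisfiable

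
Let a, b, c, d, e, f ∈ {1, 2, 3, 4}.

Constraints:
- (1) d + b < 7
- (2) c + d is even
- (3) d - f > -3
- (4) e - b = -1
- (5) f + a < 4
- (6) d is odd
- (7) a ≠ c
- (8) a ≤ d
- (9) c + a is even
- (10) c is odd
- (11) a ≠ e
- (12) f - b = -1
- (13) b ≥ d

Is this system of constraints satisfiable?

Satisfiable

Take a = 1, b = 3, c = 3, d = 1, e = 2, f = 2. Then constraint 1: d + b = 4; constraint 3: d - f = -1; constraint 4: e - b = -1, and every other listed constraint is also met.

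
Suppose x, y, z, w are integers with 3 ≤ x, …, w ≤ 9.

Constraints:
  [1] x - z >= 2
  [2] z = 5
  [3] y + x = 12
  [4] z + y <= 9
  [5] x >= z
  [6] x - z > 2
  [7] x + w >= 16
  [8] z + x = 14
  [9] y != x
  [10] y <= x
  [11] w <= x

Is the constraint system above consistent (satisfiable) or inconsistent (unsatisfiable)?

Try x = 9, y = 3, z = 5, w = 9.
Check constraint 1: x - z = 4; constraint 3: y + x = 12; constraint 4: z + y = 8. The remaining constraints are straightforward to verify.

Satisfiable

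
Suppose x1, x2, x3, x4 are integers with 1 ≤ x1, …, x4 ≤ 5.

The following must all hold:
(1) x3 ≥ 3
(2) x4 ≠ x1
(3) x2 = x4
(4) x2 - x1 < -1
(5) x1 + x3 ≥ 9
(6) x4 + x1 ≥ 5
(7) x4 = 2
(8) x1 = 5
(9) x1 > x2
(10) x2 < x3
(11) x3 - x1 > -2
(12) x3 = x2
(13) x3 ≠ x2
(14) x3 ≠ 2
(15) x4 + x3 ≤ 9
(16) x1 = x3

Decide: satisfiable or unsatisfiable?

Constraint 8 fixes x1 = 5 and constraint 7 fixes x4 = 2. Constraints 3, 12, and 16 give x1 = x3 = x2 = x4, so x1 = x4. But 5 ≠ 2 — contradiction.

Unsatisfiable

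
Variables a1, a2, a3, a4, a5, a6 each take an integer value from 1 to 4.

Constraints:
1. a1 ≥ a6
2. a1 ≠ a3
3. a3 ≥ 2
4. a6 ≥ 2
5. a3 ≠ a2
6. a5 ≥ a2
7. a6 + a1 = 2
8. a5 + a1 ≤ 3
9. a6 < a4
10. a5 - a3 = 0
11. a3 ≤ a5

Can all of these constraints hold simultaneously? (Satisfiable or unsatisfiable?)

From constraints 3 and 11: a5 ≥ a3 ≥ 2. From constraints 1 and 4: a1 ≥ a6 ≥ 2. Hence a5 + a1 ≥ 4. But constraint 8 requires a5 + a1 ≤ 3, and 3 < 4. Contradiction.

Unsatisfiable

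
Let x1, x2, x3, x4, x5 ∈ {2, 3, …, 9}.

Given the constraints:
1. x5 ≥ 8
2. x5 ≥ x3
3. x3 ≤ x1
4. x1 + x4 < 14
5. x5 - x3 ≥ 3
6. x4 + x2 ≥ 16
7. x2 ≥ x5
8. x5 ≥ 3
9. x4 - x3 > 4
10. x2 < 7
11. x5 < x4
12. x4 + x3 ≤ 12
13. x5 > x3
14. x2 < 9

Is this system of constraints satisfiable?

From constraints 1 and 7: x2 ≥ x5 and x5 ≥ 8, so x2 ≥ 8. From constraint 10: x2 ≤ 6. But 6 < 8, so no value of x2 works.

Unsatisfiable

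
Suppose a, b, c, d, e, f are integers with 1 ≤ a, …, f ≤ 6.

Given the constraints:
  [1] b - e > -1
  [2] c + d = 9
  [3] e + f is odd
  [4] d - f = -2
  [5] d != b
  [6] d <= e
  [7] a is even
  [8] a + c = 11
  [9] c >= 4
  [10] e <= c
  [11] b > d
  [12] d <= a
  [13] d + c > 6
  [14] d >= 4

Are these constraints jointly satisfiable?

Satisfiable

The assignment a = 6, b = 6, c = 5, d = 4, e = 5, f = 6 works:
  constraint 1 holds since b - e = 1.
  constraint 2 holds since c + d = 9.
  constraint 4 holds since d - f = -2.
The rest check out directly.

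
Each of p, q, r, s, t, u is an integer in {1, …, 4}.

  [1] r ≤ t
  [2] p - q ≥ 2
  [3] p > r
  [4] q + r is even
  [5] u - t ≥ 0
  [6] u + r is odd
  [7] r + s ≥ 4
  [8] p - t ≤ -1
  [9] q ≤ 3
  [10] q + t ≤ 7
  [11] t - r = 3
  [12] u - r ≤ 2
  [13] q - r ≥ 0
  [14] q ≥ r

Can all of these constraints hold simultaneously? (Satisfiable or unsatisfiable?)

Unsatisfiable

Constraints 2, 5, 8, 12, and 13 give q − r ≥ 0, r − u ≥ -2, u − t ≥ 0, t − p ≥ 1, p − q ≥ 2.
Adding all 5 inequalities: the left sides telescope to 0, and the right sides sum to 0 + (-2) + 0 + 1 + 2 = 1. So 0 ≥ 1, which is false.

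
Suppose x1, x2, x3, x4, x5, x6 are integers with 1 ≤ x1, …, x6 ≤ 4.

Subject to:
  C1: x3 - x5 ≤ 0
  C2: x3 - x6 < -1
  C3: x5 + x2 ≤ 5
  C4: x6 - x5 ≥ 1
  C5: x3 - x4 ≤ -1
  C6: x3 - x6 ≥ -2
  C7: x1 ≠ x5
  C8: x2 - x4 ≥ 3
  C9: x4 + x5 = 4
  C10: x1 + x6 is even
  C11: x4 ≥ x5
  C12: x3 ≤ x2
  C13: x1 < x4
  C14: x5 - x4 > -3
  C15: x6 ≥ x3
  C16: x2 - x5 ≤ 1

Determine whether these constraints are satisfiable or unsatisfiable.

Constraints 4, 5, 6, 8, and 16 give x4 − x3 ≥ 1, x3 − x6 ≥ -2, x6 − x5 ≥ 1, x5 − x2 ≥ -1, x2 − x4 ≥ 3.
Adding all 5 inequalities: the left sides telescope to 0, and the right sides sum to 1 + (-2) + 1 + (-1) + 3 = 2. So 0 ≥ 2, which is false.

Unsatisfiable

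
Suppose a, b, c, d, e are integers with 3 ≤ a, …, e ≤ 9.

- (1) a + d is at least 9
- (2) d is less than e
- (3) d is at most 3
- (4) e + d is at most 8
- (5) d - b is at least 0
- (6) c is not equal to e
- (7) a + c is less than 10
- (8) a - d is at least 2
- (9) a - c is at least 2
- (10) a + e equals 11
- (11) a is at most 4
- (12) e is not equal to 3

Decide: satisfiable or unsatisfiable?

From constraint 11: a ≤ 4. From constraint 3: d ≤ 3. Hence a + d ≤ 7. But constraint 1 requires a + d ≥ 9, and 9 > 7. Contradiction.

Unsatisfiable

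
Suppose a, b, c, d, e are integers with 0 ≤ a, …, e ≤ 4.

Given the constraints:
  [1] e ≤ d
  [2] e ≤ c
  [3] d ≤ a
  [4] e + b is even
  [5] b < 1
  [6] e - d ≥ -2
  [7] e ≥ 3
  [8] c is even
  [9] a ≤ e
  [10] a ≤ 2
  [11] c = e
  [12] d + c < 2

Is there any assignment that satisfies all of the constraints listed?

Unsatisfiable

From constraints 1 and 7: d ≥ e and e ≥ 3, so d ≥ 3. From constraints 3 and 10: d ≤ a and a ≤ 2, so d ≤ 2. But 2 < 3, so no value of d works.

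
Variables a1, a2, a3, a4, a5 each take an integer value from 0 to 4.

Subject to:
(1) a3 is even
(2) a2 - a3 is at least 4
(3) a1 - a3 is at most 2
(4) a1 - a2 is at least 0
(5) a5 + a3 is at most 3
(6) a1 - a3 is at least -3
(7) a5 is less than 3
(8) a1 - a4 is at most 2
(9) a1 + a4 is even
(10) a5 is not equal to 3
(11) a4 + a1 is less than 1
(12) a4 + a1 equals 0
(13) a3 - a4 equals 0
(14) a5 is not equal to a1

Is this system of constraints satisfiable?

Constraints 2, 3, and 4 give a3 − a1 ≥ -2, a1 − a2 ≥ 0, a2 − a3 ≥ 4.
Adding all 3 inequalities: the left sides telescope to 0, and the right sides sum to (-2) + 0 + 4 = 2. So 0 ≥ 2, which is false.

Unsatisfiable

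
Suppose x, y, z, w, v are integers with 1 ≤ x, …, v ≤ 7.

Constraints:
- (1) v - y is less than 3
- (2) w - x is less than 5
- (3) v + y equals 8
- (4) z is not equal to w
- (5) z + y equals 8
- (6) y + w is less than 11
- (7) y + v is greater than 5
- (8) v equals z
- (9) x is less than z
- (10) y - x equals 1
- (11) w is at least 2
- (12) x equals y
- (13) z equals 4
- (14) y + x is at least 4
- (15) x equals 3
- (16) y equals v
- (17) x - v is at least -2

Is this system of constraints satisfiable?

Unsatisfiable

Constraint 15 fixes x = 3 and constraint 13 fixes z = 4. Constraints 8, 12, and 16 give x = y = v = z, so x = z. But 3 ≠ 4 — contradiction.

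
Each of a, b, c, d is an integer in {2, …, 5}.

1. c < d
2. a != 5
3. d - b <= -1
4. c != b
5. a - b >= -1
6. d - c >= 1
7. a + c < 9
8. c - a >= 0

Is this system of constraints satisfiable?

Constraints 3, 5, 6, and 8 give b − d ≥ 1, d − c ≥ 1, c − a ≥ 0, a − b ≥ -1.
Adding all 4 inequalities: the left sides telescope to 0, and the right sides sum to 1 + 1 + 0 + (-1) = 1. So 0 ≥ 1, which is false.

Unsatisfiable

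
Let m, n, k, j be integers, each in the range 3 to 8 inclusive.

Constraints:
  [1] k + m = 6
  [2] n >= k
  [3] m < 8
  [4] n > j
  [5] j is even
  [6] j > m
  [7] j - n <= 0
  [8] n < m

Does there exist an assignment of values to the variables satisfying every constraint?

Constraints 4, 6, and 8 give j < n, n < m, m < j. Chaining: j < n < m < j, which forces j < j — impossible.

Unsatisfiable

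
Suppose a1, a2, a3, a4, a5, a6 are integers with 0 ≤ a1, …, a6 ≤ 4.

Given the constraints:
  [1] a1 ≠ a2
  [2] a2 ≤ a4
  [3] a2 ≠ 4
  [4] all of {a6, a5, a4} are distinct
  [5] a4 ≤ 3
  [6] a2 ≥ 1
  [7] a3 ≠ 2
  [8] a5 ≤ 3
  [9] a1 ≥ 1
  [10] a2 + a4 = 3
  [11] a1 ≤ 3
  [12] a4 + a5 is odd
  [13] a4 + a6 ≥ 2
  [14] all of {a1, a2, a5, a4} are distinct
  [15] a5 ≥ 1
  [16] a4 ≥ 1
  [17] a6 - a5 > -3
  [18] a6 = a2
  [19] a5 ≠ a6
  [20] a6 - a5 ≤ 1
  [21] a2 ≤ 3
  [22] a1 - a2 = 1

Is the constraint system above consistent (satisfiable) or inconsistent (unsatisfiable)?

Constraints 5, 6, 8, 9, 11, 15, 16, and 21 confine each of a1, a2, a5, a4 to the 3 values {1, …, 3}.
Constraint 14 requires all 4 of them to be distinct, but only 3 values are available — impossible by the pigeonhole principle.

Unsatisfiable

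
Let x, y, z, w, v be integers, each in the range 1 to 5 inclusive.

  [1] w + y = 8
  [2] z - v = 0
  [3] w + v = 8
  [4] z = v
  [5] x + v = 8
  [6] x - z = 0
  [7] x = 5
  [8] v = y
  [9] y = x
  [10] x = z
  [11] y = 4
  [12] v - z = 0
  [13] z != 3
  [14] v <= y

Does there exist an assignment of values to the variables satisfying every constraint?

Unsatisfiable

Constraint 7 fixes x = 5 and constraint 11 fixes y = 4. Constraints 4, 8, and 10 give x = z = v = y, so x = y. But 5 ≠ 4 — contradiction.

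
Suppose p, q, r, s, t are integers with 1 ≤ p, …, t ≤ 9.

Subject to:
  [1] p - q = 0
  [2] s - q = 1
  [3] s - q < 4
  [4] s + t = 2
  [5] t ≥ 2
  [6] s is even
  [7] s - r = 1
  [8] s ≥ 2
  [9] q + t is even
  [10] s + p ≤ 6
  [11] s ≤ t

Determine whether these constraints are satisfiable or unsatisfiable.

Unsatisfiable

From constraint 8: s ≥ 2. From constraint 5: t ≥ 2. Hence s + t ≥ 4. But constraint 4 requires s + t = 2, and 2 < 4. Contradiction.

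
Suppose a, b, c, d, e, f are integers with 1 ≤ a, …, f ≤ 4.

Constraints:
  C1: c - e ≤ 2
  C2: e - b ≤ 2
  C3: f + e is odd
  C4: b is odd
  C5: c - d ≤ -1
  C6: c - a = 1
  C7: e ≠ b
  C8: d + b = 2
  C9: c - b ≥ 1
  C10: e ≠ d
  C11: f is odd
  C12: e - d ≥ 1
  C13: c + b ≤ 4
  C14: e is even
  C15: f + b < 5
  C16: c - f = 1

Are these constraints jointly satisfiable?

Constraints 2, 5, 9, and 12 give e − d ≥ 1, d − c ≥ 1, c − b ≥ 1, b − e ≥ -2.
Adding all 4 inequalities: the left sides telescope to 0, and the right sides sum to 1 + 1 + 1 + (-2) = 1. So 0 ≥ 1, which is false.

Unsatisfiable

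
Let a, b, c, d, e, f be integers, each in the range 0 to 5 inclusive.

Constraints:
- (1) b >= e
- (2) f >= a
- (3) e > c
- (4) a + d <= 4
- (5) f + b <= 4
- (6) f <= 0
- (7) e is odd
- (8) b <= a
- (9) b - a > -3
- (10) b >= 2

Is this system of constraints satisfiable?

From constraints 8 and 10: a ≥ b and b ≥ 2, so a ≥ 2. From constraints 2 and 6: a ≤ f and f ≤ 0, so a ≤ 0. But 0 < 2, so no value of a works.

Unsatisfiable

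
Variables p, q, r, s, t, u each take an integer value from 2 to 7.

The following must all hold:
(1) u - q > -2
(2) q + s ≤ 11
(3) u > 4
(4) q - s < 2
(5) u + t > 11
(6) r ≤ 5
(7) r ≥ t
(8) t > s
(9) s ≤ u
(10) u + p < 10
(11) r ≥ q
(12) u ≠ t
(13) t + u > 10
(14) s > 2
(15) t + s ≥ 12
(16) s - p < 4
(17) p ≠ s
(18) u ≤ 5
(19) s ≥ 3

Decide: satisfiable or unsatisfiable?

From constraints 6 and 7: t ≤ r ≤ 5. From constraints 9 and 18: s ≤ u ≤ 5. Hence t + s ≤ 10. But constraint 15 requires t + s ≥ 12, and 12 > 10. Contradiction.

Unsatisfiable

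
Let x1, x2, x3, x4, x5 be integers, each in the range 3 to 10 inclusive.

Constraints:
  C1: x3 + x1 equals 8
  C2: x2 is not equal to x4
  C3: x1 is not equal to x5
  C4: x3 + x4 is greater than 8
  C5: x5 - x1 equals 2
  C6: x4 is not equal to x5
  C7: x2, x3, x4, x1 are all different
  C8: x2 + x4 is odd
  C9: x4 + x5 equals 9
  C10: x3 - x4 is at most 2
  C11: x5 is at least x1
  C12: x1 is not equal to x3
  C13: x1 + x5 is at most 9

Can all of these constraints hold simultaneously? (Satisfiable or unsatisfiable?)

One satisfying assignment is x1 = 3, x2 = 9, x3 = 5, x4 = 4, x5 = 5.
For the less obvious constraints — constraint 1: x3 + x1 = 8; constraint 4: x3 + x4 = 9 — and the others hold by inspection.

Satisfiable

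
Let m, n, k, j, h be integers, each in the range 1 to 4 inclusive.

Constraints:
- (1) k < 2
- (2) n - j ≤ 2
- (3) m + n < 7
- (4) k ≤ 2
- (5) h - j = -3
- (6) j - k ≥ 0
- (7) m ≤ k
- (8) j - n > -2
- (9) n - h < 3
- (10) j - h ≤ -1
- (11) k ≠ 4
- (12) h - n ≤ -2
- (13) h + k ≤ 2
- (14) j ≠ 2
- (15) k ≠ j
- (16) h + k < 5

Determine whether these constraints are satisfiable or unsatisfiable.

Unsatisfiable

Constraints 2, 10, and 12 give n − h ≥ 2, h − j ≥ 1, j − n ≥ -2.
Adding all 3 inequalities: the left sides telescope to 0, and the right sides sum to 2 + 1 + (-2) = 1. So 0 ≥ 1, which is false.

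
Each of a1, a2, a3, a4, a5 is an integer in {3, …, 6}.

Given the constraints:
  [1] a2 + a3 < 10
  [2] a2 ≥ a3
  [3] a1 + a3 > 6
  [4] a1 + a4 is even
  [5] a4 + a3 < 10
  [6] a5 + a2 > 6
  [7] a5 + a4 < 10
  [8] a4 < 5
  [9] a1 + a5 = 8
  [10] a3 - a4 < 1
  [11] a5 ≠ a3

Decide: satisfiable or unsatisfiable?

Satisfiable

Setting (a1, a2, a3, a4, a5) = (4, 4, 3, 4, 4) satisfies everything: constraint 1: a2 + a3 = 7; constraint 3: a1 + a3 = 7, and the others follow.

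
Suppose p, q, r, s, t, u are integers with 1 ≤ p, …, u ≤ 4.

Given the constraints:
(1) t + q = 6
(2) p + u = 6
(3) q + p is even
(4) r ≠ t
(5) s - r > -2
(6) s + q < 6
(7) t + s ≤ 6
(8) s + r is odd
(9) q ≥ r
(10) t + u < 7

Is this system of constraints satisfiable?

Try p = 4, q = 2, r = 2, s = 1, t = 4, u = 2.
Check constraint 1: t + q = 6; constraint 2: p + u = 6. The remaining constraints are straightforward to verify.

Satisfiable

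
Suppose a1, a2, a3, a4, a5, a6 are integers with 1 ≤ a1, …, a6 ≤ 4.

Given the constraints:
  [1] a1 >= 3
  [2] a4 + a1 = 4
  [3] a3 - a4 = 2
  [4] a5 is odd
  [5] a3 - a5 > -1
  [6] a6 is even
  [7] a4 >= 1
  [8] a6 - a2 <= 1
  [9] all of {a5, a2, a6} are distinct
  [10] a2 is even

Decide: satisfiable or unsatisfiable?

Satisfiable

The assignment a1 = 3, a2 = 4, a3 = 3, a4 = 1, a5 = 1, a6 = 2 works:
  constraint 2 holds since a4 + a1 = 4.
  constraint 3 holds since a3 - a4 = 2.
  constraint 5 holds since a3 - a5 = 2.
The rest check out directly.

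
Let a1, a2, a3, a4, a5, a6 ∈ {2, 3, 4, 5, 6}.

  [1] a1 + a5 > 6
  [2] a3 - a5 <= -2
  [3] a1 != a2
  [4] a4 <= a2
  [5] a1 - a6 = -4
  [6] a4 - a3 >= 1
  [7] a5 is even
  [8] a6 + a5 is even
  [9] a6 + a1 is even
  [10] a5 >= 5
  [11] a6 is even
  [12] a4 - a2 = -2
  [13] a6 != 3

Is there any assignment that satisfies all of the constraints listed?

Satisfiable

Take a1 = 2, a2 = 5, a3 = 2, a4 = 3, a5 = 6, a6 = 6. Then constraint 1: a1 + a5 = 8; constraint 2: a3 - a5 = -4, and every other listed constraint is also met.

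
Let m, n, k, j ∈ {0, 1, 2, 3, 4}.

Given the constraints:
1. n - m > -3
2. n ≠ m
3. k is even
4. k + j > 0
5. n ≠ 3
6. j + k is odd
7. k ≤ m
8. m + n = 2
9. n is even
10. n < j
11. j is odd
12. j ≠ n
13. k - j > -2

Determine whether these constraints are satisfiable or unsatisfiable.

One satisfying assignment is m = 2, n = 0, k = 0, j = 1.
For the less obvious constraints — constraint 1: n - m = -2; constraint 4: k + j = 1; constraint 8: m + n = 2 — and the others hold by inspection.

Satisfiable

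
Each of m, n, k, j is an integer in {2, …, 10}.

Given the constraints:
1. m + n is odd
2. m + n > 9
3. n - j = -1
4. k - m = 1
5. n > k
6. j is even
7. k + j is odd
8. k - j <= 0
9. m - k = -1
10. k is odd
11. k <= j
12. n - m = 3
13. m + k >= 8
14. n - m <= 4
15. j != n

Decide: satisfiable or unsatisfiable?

The assignment m = 4, n = 7, k = 5, j = 8 works:
  constraint 2 holds since m + n = 11.
  constraint 3 holds since n - j = -1.
  constraint 4 holds since k - m = 1.
The rest check out directly.

Satisfiable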